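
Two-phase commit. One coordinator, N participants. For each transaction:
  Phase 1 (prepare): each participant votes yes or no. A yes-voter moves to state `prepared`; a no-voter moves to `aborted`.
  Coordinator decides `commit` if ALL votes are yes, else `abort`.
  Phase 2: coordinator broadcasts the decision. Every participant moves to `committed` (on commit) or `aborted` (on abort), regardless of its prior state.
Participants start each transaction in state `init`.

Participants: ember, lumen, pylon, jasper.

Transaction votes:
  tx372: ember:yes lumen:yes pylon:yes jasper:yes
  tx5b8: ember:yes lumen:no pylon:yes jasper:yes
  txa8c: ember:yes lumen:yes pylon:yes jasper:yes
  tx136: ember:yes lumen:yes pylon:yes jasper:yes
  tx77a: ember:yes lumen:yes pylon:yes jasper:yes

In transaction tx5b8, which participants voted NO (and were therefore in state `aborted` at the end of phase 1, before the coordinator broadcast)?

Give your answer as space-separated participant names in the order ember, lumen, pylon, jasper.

Answer: lumen

Derivation:
Txn tx5b8 phase 1: ember yes -> prepared; lumen no -> aborted; pylon yes -> prepared; jasper yes -> prepared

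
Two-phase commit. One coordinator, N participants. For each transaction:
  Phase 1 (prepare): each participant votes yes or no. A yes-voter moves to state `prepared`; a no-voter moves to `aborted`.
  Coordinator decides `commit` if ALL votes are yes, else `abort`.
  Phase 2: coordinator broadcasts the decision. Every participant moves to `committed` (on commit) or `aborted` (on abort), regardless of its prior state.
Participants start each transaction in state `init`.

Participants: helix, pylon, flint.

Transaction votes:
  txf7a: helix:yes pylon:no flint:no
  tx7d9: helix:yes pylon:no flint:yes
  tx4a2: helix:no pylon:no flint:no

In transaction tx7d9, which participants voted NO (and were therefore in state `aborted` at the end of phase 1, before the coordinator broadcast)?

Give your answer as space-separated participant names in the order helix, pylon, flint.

Answer: pylon

Derivation:
Txn tx7d9 phase 1: helix yes -> prepared; pylon no -> aborted; flint yes -> prepared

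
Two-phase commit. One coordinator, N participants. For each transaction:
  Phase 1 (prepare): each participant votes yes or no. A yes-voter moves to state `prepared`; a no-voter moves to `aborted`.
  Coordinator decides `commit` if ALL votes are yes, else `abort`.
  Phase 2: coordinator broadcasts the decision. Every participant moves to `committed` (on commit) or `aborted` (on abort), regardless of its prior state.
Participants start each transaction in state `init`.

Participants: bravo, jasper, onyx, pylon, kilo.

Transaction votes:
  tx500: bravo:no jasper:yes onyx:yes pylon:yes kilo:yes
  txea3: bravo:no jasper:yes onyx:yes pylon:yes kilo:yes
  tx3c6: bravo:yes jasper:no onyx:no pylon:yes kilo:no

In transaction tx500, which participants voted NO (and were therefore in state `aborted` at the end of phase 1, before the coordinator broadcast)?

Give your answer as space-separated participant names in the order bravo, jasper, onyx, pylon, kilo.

Answer: bravo

Derivation:
Txn tx500 phase 1: bravo no -> aborted; jasper yes -> prepared; onyx yes -> prepared; pylon yes -> prepared; kilo yes -> prepared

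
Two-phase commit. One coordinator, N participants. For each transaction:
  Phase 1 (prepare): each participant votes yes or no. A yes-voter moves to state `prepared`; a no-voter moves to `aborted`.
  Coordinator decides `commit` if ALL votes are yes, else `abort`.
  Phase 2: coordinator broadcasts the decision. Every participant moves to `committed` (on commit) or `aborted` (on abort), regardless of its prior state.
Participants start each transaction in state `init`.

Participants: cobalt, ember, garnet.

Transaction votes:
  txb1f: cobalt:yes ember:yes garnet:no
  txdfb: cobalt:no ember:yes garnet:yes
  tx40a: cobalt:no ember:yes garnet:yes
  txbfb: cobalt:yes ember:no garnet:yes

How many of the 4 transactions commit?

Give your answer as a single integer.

txb1f: no from garnet -> abort (commits=0)
txdfb: no from cobalt -> abort (commits=0)
tx40a: no from cobalt -> abort (commits=0)
txbfb: no from ember -> abort (commits=0)

Answer: 0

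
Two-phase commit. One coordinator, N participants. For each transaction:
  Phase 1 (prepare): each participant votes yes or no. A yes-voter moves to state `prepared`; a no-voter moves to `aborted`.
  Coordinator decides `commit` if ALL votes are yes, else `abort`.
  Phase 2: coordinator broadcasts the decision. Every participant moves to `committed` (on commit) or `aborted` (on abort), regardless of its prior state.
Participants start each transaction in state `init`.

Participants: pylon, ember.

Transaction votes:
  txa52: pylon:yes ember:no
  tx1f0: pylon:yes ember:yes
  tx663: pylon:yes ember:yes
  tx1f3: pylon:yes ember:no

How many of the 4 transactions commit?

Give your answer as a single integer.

Answer: 2

Derivation:
txa52: no from ember -> abort (commits=0)
tx1f0: all yes -> commit (commits=1)
tx663: all yes -> commit (commits=2)
tx1f3: no from ember -> abort (commits=2)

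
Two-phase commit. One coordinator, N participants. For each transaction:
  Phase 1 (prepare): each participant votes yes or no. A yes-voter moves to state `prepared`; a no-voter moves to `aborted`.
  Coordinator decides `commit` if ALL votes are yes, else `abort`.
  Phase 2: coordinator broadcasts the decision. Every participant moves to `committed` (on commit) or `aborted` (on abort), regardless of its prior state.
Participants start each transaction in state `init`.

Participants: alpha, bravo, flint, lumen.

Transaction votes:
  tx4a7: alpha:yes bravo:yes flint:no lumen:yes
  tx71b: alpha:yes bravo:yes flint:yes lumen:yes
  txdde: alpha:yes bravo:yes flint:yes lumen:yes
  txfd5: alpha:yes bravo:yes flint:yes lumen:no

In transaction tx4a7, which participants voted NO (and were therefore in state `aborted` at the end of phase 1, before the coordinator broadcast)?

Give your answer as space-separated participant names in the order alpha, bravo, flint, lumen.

Answer: flint

Derivation:
Txn tx4a7 phase 1: alpha yes -> prepared; bravo yes -> prepared; flint no -> aborted; lumen yes -> prepared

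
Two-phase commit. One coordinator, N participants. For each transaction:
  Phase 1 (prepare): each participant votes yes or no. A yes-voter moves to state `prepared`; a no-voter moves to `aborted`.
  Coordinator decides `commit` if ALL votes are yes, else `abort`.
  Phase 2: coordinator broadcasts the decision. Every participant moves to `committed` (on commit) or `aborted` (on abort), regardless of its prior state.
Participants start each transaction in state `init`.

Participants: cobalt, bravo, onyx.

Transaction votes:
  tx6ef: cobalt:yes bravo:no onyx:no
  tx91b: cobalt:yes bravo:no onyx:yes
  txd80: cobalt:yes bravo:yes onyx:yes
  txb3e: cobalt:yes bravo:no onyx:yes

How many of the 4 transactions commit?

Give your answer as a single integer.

Answer: 1

Derivation:
tx6ef: no from bravo, onyx -> abort (commits=0)
tx91b: no from bravo -> abort (commits=0)
txd80: all yes -> commit (commits=1)
txb3e: no from bravo -> abort (commits=1)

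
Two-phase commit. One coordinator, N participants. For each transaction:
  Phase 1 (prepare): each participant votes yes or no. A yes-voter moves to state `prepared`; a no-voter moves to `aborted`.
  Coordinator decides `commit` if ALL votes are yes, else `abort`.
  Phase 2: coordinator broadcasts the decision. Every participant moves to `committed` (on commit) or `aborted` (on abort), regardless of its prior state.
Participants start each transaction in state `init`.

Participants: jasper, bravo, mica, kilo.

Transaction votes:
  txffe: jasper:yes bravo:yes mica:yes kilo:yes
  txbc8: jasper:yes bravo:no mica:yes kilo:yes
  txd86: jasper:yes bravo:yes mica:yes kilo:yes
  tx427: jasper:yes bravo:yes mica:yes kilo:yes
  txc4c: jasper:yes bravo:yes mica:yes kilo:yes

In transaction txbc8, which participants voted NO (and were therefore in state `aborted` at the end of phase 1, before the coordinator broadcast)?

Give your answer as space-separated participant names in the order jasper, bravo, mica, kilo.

Answer: bravo

Derivation:
Txn txbc8 phase 1: jasper yes -> prepared; bravo no -> aborted; mica yes -> prepared; kilo yes -> prepared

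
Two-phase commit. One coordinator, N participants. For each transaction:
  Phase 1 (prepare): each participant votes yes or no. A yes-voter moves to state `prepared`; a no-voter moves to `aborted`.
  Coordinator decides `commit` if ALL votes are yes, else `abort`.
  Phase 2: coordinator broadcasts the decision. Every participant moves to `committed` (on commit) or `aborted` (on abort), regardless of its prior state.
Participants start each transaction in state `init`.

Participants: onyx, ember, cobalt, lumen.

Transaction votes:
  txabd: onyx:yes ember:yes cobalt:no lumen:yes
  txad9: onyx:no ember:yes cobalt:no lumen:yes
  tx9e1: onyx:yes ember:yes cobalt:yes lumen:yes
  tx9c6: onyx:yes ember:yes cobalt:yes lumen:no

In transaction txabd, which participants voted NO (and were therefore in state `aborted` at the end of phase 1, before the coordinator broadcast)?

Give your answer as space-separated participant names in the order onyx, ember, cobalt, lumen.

Answer: cobalt

Derivation:
Txn txabd phase 1: onyx yes -> prepared; ember yes -> prepared; cobalt no -> aborted; lumen yes -> prepared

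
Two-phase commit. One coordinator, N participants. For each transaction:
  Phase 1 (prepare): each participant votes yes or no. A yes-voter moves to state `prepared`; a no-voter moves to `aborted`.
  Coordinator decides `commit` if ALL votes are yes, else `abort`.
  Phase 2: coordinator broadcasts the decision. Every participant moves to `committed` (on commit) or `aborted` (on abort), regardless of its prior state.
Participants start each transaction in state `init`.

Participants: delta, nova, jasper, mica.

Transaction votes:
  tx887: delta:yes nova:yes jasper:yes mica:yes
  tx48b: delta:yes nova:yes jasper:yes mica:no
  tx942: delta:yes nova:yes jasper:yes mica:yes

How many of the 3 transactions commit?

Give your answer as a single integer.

Answer: 2

Derivation:
tx887: all yes -> commit (commits=1)
tx48b: no from mica -> abort (commits=1)
tx942: all yes -> commit (commits=2)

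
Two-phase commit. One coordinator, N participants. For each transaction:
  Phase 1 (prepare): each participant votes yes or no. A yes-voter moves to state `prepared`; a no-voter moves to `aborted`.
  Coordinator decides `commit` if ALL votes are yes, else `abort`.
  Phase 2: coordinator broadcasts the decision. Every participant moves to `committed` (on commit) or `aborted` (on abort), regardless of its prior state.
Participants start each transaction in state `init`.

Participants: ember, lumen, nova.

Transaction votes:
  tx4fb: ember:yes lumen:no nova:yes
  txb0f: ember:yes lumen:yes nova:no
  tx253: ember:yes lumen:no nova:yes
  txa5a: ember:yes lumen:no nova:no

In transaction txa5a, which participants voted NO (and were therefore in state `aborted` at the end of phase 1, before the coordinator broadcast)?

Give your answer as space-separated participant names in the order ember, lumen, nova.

Txn txa5a phase 1: ember yes -> prepared; lumen no -> aborted; nova no -> aborted

Answer: lumen nova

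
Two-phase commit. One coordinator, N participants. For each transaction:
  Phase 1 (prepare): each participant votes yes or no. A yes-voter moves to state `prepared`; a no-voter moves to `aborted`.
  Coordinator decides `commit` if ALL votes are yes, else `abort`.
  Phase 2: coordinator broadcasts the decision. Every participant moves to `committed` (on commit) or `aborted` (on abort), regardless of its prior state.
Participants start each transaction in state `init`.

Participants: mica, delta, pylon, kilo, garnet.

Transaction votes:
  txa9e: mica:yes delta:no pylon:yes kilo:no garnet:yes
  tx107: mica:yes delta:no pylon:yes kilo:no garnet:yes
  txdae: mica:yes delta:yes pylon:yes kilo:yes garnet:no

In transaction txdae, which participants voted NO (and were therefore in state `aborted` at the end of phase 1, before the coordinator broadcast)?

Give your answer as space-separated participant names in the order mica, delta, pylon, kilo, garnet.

Answer: garnet

Derivation:
Txn txdae phase 1: mica yes -> prepared; delta yes -> prepared; pylon yes -> prepared; kilo yes -> prepared; garnet no -> aborted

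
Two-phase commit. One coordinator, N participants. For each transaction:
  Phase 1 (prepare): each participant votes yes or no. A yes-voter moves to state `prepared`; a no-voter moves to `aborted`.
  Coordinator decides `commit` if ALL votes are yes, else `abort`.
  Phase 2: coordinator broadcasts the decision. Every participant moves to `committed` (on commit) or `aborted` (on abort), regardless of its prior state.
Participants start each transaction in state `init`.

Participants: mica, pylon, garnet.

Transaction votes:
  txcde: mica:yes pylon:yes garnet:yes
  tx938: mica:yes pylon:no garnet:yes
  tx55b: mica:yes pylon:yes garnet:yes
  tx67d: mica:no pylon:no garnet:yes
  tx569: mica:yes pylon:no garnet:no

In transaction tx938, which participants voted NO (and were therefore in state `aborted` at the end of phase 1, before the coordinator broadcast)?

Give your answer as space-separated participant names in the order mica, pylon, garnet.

Txn tx938 phase 1: mica yes -> prepared; pylon no -> aborted; garnet yes -> prepared

Answer: pylon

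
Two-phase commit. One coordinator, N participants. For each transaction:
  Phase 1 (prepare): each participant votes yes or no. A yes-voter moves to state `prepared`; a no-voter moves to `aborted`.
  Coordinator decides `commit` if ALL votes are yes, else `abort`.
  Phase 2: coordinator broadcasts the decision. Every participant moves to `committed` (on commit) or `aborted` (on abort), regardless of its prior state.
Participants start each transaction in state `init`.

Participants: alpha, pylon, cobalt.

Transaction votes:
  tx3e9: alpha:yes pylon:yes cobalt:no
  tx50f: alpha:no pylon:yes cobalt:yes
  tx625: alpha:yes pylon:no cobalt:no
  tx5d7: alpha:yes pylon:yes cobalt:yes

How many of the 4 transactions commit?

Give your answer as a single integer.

tx3e9: no from cobalt -> abort (commits=0)
tx50f: no from alpha -> abort (commits=0)
tx625: no from pylon, cobalt -> abort (commits=0)
tx5d7: all yes -> commit (commits=1)

Answer: 1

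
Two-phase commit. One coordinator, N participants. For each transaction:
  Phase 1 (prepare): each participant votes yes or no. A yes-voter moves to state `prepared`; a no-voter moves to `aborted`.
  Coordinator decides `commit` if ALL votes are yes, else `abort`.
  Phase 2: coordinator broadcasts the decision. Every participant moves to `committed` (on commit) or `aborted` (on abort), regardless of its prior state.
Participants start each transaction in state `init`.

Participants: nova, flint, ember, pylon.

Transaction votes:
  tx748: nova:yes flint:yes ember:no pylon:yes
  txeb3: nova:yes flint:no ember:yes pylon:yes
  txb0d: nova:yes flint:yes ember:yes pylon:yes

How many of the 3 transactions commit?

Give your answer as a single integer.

Answer: 1

Derivation:
tx748: no from ember -> abort (commits=0)
txeb3: no from flint -> abort (commits=0)
txb0d: all yes -> commit (commits=1)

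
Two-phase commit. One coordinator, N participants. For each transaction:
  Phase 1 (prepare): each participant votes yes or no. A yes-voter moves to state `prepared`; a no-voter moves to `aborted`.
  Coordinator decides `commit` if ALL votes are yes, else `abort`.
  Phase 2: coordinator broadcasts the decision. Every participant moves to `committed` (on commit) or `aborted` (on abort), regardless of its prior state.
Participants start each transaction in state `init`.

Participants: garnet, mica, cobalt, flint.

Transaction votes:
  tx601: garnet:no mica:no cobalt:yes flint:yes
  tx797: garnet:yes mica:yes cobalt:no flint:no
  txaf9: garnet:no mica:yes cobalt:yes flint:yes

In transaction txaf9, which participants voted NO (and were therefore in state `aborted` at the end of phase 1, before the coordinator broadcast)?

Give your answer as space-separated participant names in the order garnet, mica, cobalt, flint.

Answer: garnet

Derivation:
Txn txaf9 phase 1: garnet no -> aborted; mica yes -> prepared; cobalt yes -> prepared; flint yes -> prepared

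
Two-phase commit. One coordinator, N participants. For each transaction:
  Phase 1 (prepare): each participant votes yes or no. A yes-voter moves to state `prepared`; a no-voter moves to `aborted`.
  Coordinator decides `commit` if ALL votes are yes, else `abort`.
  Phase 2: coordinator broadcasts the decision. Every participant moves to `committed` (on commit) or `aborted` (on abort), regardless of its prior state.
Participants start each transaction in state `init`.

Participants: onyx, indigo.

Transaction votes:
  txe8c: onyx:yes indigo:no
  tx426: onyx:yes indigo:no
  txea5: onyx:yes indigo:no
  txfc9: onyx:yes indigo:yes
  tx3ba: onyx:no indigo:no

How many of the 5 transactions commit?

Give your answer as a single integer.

txe8c: no from indigo -> abort (commits=0)
tx426: no from indigo -> abort (commits=0)
txea5: no from indigo -> abort (commits=0)
txfc9: all yes -> commit (commits=1)
tx3ba: no from onyx, indigo -> abort (commits=1)

Answer: 1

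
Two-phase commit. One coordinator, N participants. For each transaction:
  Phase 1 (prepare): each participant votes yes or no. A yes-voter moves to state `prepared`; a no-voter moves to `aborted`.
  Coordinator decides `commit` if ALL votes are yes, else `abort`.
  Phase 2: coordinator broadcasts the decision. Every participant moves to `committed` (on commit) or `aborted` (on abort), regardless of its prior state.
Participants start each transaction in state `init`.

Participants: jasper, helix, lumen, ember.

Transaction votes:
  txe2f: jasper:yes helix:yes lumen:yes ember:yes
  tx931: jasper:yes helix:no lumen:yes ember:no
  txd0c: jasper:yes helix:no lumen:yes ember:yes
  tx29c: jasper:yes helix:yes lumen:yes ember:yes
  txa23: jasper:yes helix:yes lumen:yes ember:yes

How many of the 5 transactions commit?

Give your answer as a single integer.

txe2f: all yes -> commit (commits=1)
tx931: no from helix, ember -> abort (commits=1)
txd0c: no from helix -> abort (commits=1)
tx29c: all yes -> commit (commits=2)
txa23: all yes -> commit (commits=3)

Answer: 3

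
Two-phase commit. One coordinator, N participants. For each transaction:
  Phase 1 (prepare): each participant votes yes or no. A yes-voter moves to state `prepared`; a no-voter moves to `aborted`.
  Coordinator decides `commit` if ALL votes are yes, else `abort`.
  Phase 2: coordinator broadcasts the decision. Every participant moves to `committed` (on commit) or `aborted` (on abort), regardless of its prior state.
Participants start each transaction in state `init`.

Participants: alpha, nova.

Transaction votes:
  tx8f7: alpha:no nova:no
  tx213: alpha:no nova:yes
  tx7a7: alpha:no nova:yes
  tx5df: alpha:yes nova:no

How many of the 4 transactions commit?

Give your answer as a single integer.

tx8f7: no from alpha, nova -> abort (commits=0)
tx213: no from alpha -> abort (commits=0)
tx7a7: no from alpha -> abort (commits=0)
tx5df: no from nova -> abort (commits=0)

Answer: 0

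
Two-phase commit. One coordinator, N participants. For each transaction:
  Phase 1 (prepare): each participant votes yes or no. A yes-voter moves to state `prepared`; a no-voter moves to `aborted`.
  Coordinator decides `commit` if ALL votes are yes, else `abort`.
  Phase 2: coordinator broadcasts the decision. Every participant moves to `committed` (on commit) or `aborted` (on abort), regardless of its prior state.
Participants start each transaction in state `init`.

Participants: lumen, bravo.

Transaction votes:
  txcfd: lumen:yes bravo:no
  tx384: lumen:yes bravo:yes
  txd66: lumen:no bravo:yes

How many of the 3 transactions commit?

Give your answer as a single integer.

txcfd: no from bravo -> abort (commits=0)
tx384: all yes -> commit (commits=1)
txd66: no from lumen -> abort (commits=1)

Answer: 1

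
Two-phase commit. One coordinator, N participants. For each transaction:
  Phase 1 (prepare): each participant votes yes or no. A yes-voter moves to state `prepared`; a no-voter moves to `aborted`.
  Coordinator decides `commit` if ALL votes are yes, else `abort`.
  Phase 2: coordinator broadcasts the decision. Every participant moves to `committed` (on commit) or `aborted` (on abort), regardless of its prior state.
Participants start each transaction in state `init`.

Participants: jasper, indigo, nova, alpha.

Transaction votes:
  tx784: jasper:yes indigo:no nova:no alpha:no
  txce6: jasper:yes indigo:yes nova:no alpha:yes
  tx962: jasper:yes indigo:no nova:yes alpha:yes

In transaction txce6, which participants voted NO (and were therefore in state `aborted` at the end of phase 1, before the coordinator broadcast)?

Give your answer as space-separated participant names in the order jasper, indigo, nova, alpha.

Answer: nova

Derivation:
Txn txce6 phase 1: jasper yes -> prepared; indigo yes -> prepared; nova no -> aborted; alpha yes -> prepared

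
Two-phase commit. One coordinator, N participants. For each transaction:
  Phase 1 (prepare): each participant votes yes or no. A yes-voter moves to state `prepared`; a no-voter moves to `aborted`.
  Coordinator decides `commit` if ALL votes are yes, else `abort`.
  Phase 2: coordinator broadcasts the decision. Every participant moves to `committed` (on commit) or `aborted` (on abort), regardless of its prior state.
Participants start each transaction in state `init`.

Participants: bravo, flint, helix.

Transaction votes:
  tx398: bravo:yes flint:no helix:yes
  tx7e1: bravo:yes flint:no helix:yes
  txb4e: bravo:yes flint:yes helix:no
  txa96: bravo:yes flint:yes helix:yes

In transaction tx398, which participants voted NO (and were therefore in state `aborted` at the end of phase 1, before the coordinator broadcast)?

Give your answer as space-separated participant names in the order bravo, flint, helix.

Txn tx398 phase 1: bravo yes -> prepared; flint no -> aborted; helix yes -> prepared

Answer: flint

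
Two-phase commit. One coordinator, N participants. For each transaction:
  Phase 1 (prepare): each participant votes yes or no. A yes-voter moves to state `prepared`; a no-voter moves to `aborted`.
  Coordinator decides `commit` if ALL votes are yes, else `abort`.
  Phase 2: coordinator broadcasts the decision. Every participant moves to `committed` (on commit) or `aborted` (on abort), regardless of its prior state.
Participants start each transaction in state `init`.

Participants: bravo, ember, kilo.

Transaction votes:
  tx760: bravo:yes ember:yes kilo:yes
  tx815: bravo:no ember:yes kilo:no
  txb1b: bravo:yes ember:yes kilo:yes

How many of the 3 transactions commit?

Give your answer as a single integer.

Answer: 2

Derivation:
tx760: all yes -> commit (commits=1)
tx815: no from bravo, kilo -> abort (commits=1)
txb1b: all yes -> commit (commits=2)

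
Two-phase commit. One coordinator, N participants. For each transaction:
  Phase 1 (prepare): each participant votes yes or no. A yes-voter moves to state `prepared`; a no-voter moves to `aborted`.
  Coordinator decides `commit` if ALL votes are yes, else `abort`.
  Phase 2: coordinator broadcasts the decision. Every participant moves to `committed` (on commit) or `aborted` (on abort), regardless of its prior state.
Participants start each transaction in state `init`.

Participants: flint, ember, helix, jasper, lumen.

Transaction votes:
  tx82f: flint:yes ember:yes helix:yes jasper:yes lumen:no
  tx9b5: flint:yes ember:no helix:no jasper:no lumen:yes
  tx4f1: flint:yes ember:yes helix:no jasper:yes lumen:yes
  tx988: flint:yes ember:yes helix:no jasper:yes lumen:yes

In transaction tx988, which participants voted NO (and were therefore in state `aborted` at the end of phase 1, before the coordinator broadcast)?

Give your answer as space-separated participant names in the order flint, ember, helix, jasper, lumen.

Txn tx988 phase 1: flint yes -> prepared; ember yes -> prepared; helix no -> aborted; jasper yes -> prepared; lumen yes -> prepared

Answer: helix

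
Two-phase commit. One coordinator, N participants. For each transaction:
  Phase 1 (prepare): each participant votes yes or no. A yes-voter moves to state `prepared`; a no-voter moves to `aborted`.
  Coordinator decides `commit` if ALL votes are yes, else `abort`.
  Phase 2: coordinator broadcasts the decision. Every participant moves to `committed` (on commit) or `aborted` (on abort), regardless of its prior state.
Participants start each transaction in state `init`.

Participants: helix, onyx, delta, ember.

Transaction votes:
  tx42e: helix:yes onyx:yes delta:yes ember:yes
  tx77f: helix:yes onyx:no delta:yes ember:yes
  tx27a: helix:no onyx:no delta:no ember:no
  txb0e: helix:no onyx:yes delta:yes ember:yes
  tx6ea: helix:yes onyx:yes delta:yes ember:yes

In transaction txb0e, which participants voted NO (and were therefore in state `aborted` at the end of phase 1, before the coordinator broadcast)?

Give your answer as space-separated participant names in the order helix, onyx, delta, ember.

Answer: helix

Derivation:
Txn txb0e phase 1: helix no -> aborted; onyx yes -> prepared; delta yes -> prepared; ember yes -> prepared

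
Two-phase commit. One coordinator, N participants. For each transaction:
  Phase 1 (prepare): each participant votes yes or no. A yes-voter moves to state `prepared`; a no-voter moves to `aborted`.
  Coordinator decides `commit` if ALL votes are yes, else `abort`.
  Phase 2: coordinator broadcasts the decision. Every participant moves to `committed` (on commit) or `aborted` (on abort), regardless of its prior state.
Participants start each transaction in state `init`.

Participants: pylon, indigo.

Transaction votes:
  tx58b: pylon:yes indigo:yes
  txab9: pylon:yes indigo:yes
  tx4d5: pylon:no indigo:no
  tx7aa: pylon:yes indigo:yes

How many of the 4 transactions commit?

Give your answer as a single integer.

tx58b: all yes -> commit (commits=1)
txab9: all yes -> commit (commits=2)
tx4d5: no from pylon, indigo -> abort (commits=2)
tx7aa: all yes -> commit (commits=3)

Answer: 3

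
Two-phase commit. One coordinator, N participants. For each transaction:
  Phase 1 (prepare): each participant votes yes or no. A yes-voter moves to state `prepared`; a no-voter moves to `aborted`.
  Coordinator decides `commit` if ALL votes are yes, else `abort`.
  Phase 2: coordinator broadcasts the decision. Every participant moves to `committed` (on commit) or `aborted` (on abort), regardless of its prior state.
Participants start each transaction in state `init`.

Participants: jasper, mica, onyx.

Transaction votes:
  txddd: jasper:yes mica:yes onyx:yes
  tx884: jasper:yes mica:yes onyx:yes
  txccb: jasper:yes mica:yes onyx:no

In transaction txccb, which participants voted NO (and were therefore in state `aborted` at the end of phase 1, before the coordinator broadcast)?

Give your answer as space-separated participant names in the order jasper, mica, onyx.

Answer: onyx

Derivation:
Txn txccb phase 1: jasper yes -> prepared; mica yes -> prepared; onyx no -> aborted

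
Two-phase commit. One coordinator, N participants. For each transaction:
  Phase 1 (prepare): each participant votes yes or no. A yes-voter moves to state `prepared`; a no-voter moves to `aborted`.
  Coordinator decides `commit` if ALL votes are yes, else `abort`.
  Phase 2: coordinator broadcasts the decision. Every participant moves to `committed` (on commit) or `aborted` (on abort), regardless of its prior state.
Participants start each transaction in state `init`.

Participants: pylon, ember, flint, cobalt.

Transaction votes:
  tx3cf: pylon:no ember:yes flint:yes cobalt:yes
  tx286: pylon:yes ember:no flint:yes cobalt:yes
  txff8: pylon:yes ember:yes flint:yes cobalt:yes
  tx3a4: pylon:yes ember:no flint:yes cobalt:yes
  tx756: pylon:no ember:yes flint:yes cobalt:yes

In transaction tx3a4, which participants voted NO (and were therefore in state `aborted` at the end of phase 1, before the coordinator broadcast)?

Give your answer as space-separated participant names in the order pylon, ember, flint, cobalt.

Answer: ember

Derivation:
Txn tx3a4 phase 1: pylon yes -> prepared; ember no -> aborted; flint yes -> prepared; cobalt yes -> prepared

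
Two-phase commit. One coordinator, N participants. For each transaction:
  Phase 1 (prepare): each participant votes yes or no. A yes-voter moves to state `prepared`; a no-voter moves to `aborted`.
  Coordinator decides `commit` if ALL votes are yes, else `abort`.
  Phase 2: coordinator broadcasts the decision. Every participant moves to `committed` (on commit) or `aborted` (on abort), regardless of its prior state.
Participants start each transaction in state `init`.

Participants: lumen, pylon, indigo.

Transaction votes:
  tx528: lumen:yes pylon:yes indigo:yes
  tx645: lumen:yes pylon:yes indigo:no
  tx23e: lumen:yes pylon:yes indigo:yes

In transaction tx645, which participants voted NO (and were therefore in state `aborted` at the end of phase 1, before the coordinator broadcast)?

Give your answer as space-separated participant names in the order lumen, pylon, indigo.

Answer: indigo

Derivation:
Txn tx645 phase 1: lumen yes -> prepared; pylon yes -> prepared; indigo no -> aborted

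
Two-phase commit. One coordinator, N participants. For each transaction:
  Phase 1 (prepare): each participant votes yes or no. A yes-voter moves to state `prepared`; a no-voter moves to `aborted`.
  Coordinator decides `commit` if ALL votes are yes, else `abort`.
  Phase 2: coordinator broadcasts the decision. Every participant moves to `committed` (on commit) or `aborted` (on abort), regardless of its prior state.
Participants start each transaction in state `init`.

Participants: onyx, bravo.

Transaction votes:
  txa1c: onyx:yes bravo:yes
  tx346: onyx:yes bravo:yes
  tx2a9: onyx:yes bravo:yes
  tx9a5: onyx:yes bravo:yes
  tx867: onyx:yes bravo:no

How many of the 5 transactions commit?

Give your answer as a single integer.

Answer: 4

Derivation:
txa1c: all yes -> commit (commits=1)
tx346: all yes -> commit (commits=2)
tx2a9: all yes -> commit (commits=3)
tx9a5: all yes -> commit (commits=4)
tx867: no from bravo -> abort (commits=4)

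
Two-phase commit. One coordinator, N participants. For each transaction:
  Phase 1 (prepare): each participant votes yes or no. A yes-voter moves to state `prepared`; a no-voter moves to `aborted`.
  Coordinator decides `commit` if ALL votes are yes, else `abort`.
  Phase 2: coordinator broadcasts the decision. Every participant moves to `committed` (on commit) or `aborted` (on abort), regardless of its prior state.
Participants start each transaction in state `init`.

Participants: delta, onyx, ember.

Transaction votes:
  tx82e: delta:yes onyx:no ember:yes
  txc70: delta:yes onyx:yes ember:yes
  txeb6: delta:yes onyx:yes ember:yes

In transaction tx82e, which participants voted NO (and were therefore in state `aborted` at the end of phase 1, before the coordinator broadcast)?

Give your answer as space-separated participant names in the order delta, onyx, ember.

Txn tx82e phase 1: delta yes -> prepared; onyx no -> aborted; ember yes -> prepared

Answer: onyx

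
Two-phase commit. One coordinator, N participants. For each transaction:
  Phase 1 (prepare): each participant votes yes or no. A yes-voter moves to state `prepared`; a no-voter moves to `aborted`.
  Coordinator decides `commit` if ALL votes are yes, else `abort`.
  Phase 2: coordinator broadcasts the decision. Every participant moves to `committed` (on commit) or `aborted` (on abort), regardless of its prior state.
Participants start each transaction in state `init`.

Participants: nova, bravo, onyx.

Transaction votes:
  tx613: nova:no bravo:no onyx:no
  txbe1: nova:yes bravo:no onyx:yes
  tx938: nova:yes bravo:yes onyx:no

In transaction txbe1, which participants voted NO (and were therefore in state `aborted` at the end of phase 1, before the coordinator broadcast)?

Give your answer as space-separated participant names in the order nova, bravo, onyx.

Answer: bravo

Derivation:
Txn txbe1 phase 1: nova yes -> prepared; bravo no -> aborted; onyx yes -> prepared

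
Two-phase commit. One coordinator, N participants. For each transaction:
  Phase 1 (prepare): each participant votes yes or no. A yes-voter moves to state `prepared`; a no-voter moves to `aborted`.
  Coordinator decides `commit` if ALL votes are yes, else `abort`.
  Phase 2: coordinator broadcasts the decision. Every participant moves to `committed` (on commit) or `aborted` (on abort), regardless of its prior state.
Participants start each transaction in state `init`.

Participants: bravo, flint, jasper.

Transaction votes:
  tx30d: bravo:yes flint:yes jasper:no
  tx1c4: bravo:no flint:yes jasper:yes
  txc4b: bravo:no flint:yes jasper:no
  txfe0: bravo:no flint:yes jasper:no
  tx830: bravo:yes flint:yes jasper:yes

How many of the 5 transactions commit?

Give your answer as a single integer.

tx30d: no from jasper -> abort (commits=0)
tx1c4: no from bravo -> abort (commits=0)
txc4b: no from bravo, jasper -> abort (commits=0)
txfe0: no from bravo, jasper -> abort (commits=0)
tx830: all yes -> commit (commits=1)

Answer: 1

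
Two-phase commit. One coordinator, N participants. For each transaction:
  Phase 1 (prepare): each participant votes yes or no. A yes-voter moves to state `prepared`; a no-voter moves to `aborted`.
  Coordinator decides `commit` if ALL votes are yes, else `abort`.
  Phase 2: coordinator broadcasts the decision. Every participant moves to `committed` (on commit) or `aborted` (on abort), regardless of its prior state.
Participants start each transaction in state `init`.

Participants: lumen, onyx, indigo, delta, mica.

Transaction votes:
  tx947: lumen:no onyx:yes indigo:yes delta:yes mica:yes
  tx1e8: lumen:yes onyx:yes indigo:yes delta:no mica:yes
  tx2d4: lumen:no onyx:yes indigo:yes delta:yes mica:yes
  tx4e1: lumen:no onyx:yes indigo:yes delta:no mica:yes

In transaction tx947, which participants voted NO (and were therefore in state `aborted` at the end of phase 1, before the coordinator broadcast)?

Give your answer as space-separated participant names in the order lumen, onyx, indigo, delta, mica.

Txn tx947 phase 1: lumen no -> aborted; onyx yes -> prepared; indigo yes -> prepared; delta yes -> prepared; mica yes -> prepared

Answer: lumen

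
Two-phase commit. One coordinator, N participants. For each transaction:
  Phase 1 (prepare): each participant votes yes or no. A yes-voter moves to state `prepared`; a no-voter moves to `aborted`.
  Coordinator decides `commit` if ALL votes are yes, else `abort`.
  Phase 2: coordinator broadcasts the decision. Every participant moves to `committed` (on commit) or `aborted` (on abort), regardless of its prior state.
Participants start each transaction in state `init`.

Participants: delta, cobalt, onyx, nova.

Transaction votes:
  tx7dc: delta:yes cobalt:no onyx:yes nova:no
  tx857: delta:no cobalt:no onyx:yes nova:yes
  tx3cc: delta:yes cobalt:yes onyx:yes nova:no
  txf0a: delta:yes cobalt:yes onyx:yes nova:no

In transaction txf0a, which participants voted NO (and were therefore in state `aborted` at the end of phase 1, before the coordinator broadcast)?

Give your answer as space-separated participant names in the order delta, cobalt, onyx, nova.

Answer: nova

Derivation:
Txn txf0a phase 1: delta yes -> prepared; cobalt yes -> prepared; onyx yes -> prepared; nova no -> aborted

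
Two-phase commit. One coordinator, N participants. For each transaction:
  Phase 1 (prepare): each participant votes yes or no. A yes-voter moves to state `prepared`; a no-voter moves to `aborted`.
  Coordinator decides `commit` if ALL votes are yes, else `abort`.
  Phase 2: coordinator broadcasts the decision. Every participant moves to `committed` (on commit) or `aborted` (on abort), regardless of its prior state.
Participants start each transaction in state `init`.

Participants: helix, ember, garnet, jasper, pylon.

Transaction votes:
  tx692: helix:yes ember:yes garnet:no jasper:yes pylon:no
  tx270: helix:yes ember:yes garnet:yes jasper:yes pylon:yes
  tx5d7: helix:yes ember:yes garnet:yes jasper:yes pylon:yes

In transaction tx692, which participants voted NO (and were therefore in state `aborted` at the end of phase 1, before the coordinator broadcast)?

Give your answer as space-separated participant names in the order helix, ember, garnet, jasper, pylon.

Txn tx692 phase 1: helix yes -> prepared; ember yes -> prepared; garnet no -> aborted; jasper yes -> prepared; pylon no -> aborted

Answer: garnet pylon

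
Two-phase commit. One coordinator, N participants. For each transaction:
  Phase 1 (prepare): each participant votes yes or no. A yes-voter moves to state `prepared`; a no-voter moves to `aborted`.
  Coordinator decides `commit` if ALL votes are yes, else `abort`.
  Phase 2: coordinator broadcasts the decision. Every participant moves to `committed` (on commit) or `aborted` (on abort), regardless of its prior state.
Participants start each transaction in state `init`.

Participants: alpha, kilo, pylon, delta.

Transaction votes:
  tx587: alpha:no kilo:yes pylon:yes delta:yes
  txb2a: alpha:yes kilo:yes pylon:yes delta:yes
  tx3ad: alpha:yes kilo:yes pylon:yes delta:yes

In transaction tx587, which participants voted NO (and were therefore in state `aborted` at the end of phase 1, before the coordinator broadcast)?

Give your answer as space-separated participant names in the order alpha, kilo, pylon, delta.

Txn tx587 phase 1: alpha no -> aborted; kilo yes -> prepared; pylon yes -> prepared; delta yes -> prepared

Answer: alpha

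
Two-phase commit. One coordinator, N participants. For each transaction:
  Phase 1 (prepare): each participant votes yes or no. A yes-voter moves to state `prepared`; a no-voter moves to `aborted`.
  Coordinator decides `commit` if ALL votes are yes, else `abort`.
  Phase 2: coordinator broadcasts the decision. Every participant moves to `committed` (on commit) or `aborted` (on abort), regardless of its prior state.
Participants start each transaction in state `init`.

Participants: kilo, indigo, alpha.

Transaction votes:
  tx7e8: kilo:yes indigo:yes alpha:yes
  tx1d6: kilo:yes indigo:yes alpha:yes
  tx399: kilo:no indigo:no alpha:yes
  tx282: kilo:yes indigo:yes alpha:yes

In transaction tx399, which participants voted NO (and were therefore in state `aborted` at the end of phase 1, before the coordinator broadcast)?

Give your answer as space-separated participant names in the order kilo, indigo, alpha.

Txn tx399 phase 1: kilo no -> aborted; indigo no -> aborted; alpha yes -> prepared

Answer: kilo indigo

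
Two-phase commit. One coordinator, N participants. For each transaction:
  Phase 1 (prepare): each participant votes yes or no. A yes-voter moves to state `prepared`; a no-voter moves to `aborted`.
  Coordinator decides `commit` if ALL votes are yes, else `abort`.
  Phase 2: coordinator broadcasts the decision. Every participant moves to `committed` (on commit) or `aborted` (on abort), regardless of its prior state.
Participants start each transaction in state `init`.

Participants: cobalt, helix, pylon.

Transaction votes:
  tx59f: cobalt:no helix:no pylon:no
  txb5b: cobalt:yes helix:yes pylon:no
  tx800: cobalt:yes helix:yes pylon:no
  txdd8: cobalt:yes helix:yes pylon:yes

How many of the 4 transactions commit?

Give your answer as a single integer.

tx59f: no from cobalt, helix, pylon -> abort (commits=0)
txb5b: no from pylon -> abort (commits=0)
tx800: no from pylon -> abort (commits=0)
txdd8: all yes -> commit (commits=1)

Answer: 1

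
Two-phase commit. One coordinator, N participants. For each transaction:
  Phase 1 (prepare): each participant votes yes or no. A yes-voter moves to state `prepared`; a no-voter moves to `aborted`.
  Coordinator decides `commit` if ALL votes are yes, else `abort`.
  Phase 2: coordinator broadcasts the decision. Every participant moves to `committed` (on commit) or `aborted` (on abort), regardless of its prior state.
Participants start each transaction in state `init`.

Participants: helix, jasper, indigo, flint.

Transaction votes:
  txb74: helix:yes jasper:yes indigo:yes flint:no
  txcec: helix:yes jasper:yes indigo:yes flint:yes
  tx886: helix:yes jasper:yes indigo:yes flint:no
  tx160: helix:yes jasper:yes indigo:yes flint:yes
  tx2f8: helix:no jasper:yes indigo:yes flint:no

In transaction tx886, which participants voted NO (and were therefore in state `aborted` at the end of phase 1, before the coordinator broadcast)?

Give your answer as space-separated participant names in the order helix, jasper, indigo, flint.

Txn tx886 phase 1: helix yes -> prepared; jasper yes -> prepared; indigo yes -> prepared; flint no -> aborted

Answer: flint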